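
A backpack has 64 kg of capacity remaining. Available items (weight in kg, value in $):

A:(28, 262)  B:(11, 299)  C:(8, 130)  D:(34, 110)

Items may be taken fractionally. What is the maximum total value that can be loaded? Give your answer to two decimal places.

Sort by value per unit weight and fill in that order.
Order: B (299/11=27.18) > C (130/8=16.25) > A (262/28=9.36) > D (110/34=3.24)
Fill: take B (11 @ 299) → take C (8 @ 130) → take A (28 @ 262) → take 17/34 of D → 55.00; 64/64 used.
Total value = 746.00

746.00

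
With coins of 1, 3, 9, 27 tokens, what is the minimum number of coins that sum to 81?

3

Greedy: take as many of the largest coin as possible, then repeat with the remainder.
81 = 3×27
Total coins = 3 = 3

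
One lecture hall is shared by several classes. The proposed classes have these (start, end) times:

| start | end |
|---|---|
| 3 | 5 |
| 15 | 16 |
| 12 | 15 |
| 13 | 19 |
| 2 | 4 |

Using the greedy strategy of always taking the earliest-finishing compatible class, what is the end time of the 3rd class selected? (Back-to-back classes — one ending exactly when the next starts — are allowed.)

16

Sorted by end: (2,4)  (3,5)  (12,15)  (15,16)  (13,19)
take (2,4); take (12,15); take (15,16).
Selected: (2,4) (12,15) (15,16)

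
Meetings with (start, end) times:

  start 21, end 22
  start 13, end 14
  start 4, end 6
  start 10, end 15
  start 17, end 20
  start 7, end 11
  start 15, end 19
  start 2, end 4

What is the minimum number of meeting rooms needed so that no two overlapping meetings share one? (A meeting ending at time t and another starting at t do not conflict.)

2

Events (time:±→running): 2:+→1 4:-→0 4:+→1 6:-→0 7:+→1 10:+→2 … peak 2.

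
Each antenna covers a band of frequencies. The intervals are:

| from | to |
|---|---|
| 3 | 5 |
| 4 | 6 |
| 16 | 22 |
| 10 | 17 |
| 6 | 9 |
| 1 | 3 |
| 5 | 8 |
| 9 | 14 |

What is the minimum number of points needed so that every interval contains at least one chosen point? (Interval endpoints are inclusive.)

4

Sorted: [1,3] [3,5] [4,6] [5,8] [6,9] [9,14] [10,17] [16,22]
{[1,3],[3,5]} hit by 3; {[4,6],[5,8],[6,9]} hit by 6; {[9,14],[10,17]} hit by 14; {[16,22]} hit by 22.
Points: 3, 6, 14, 22 (4 total).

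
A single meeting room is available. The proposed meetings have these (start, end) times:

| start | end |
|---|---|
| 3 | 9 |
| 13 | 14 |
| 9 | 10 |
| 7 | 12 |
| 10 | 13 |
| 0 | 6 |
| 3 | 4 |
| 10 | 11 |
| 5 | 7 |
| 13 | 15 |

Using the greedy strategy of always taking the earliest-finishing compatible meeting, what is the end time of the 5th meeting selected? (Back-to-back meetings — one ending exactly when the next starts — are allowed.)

14

Greedy by earliest finish: after sorting by end time, pick each interval compatible with the last pick.
Sorted by end: (3,4)  (0,6)  (5,7)  (3,9)  (9,10)  (10,11)  (7,12)  (10,13)  (13,14)  (13,15)
take (3,4); skip (0,6); take (5,7); skip (3,9); take (9,10); take (10,11); skip (7,12); take (13,14).
Selected: (3,4) (5,7) (9,10) (10,11) (13,14)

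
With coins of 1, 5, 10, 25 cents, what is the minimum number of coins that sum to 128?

128 = 5×25 + 3×1
Total coins = 5 + 3 = 8

8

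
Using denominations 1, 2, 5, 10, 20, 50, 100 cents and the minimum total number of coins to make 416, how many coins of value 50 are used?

0

416 − 4×100→16 − 1×10→6 − 1×5→1 − 1×1→0
Count of 50: 0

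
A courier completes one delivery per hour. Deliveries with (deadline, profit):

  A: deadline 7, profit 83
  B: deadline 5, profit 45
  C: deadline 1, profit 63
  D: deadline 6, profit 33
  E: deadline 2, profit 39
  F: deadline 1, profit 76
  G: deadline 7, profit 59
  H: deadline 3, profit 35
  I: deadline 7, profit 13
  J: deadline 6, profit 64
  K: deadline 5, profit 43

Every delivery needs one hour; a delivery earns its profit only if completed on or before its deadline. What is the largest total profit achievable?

Sort by profit descending; place each in the latest free slot ≤ its deadline.
Profit order: A=83 F=76 J=64 C=63 G=59 B=45 K=43 E=39 H=35 D=33 I=13
Assign: A→slot 7, F→slot 1, J→slot 6, C skipped, G→slot 5, B→slot 4, K→slot 3, E→slot 2, H skipped, D skipped, I skipped.
Slots: [1:F] [2:E] [3:K] [4:B] [5:G] [6:J] [7:A]
Profit = 76 + 39 + 43 + 45 + 59 + 64 + 83 = 409

409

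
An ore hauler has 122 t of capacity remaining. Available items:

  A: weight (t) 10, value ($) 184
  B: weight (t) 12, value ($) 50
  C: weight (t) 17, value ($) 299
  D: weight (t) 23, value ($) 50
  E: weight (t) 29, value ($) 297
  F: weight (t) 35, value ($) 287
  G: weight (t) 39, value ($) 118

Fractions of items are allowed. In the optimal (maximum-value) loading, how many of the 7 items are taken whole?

5

Sort by value per unit weight and fill in that order.
Ratios (sorted): A 18.40, C 17.59, E 10.24, F 8.20, B 4.17, G 3.03, D 2.17
take A (10 @ 184); take C (17 @ 299); take E (29 @ 297); take F (35 @ 287); take B (12 @ 50); take 19/39 of G → 57.49. Capacity used 122/122.
5 item(s) taken whole; one partial (take 19/39 of G).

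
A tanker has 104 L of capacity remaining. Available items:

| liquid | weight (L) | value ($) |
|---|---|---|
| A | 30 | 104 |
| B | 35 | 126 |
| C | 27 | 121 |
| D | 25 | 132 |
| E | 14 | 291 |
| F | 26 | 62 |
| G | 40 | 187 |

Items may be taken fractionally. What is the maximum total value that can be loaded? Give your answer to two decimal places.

Sort by value per unit weight and fill in that order.
Ratios (sorted): E 20.79, D 5.28, G 4.67, C 4.48, B 3.60, A 3.47, F 2.38
take E (14 @ 291); take D (25 @ 132); take G (40 @ 187); take 25/27 of C → 112.04. Capacity used 104/104.
Total value = 722.04

722.04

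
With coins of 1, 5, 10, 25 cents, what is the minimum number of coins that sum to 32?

4

Greedy: take as many of the largest coin as possible, then repeat with the remainder.
32 = 1×25 + 1×5 + 2×1
Total coins = 1 + 1 + 2 = 4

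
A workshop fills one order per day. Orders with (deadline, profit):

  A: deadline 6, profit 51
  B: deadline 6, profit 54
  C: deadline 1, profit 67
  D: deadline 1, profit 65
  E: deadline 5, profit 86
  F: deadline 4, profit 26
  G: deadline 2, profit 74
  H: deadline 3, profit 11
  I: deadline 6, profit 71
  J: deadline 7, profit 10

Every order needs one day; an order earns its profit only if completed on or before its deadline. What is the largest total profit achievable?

413

Take jobs in profit order; each goes to the latest open slot no later than its deadline.
By profit: E(d5,86), G(d2,74), I(d6,71), C(d1,67), D(d1,65), B(d6,54), A(d6,51), F(d4,26), H(d3,11), J(d7,10)
E→slot 5; G→slot 2; I→slot 6; C→slot 1; D skipped; B→slot 4; A→slot 3; F skipped; H skipped; J→slot 7.
Profit = 67 + 74 + 51 + 54 + 86 + 71 + 10 = 413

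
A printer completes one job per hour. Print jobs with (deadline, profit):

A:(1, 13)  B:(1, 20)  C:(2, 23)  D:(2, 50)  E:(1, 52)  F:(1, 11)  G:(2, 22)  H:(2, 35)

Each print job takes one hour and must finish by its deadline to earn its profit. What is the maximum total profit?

102

Take jobs in profit order; each goes to the latest open slot no later than its deadline.
Profit order: E=52 D=50 H=35 C=23 G=22 B=20 A=13 F=11
Assign: E→slot 1, D→slot 2, H skipped, C skipped, G skipped, B skipped, A skipped, F skipped.
Slots: [1:E] [2:D]
Profit = 52 + 50 = 102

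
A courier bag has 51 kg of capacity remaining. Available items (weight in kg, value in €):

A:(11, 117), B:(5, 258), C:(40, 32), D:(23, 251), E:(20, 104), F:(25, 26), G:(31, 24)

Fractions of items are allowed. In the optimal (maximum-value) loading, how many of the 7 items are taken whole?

3

Ratios (sorted): B 51.60, D 10.91, A 10.64, E 5.20, F 1.04, C 0.80, G 0.77
take B (5 @ 258); take D (23 @ 251); take A (11 @ 117); take 12/20 of E → 62.40. Capacity used 51/51.
3 item(s) taken whole; one partial (take 12/20 of E).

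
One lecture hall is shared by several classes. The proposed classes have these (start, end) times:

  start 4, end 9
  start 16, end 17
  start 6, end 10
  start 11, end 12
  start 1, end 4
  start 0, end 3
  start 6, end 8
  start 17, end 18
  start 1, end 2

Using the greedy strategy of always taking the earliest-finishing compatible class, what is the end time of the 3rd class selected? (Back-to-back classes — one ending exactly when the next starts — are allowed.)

12

By end time: (1,2), (0,3), (1,4), (6,8), (4,9), (6,10), (11,12), (16,17), (17,18).
Pick (1,2); next start ≥ 2 → (6,8); next start ≥ 8 → (11,12); next start ≥ 12 → (16,17); next start ≥ 17 → (17,18).
Selected: (1,2) (6,8) (11,12) (16,17) (17,18)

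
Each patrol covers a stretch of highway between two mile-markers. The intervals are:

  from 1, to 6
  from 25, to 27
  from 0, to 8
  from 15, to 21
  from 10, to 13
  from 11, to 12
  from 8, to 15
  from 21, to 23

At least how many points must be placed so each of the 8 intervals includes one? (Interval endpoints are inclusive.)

4

Sorted: [1,6] [0,8] [11,12] [10,13] [8,15] [15,21] [21,23] [25,27]
{[1,6],[0,8]} hit by 6; {[11,12],[10,13],[8,15]} hit by 12; {[15,21],[21,23]} hit by 21; {[25,27]} hit by 27.
Points: 6, 12, 21, 27 (4 total).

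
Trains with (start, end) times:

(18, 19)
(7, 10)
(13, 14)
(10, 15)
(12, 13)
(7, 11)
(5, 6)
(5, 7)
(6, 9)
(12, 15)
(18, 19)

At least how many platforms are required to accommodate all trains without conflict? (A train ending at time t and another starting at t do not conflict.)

3

Events (time:±→running): 5:+→1 5:+→2 6:-→1 6:+→2 7:-→1 7:+→2 7:+→3 … peak 3.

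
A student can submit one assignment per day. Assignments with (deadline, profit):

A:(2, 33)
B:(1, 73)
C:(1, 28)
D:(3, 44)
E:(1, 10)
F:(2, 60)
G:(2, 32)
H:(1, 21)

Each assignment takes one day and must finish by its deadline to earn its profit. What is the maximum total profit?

177

Sort by profit descending; place each in the latest free slot ≤ its deadline.
Profit order: B=73 F=60 D=44 A=33 G=32 C=28 H=21 E=10
Assign: B→slot 1, F→slot 2, D→slot 3, A skipped, G skipped, C skipped, H skipped, E skipped.
Slots: [1:B] [2:F] [3:D]
Profit = 73 + 60 + 44 = 177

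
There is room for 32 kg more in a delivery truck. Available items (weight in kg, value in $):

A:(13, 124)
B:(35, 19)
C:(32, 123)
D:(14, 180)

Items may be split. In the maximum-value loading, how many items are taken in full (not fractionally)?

Sort by value per unit weight and fill in that order.
Order: D (180/14=12.86) > A (124/13=9.54) > C (123/32=3.84) > B (19/35=0.54)
Fill: take D (14 @ 180) → take A (13 @ 124) → take 5/32 of C → 19.22; 32/32 used.
2 item(s) taken whole; one partial (take 5/32 of C).

2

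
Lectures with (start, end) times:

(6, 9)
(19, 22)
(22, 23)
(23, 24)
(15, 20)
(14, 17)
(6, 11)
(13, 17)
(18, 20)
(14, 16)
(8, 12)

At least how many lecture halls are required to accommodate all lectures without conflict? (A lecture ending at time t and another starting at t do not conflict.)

4

starts: [6, 6, 8, 13, 14, 14, 15, 18, 19, 22, 23]
ends:   [9, 11, 12, 16, 17, 17, 20, 20, 22, 23, 24]
s6→1 s6→2 s8→3 e9→2 e11→1 e12→0 s13→1 s14→2 s14→3 s15→4  — peak 4.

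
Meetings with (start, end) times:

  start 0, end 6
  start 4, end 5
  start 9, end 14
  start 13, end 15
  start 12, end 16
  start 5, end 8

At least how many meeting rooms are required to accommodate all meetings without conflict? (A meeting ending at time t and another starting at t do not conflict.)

3

The answer is the maximum number of intervals overlapping at any instant.
starts: [0, 4, 5, 9, 12, 13]
ends:   [5, 6, 8, 14, 15, 16]
s0→1 s4→2 e5→1 s5→2 e6→1 e8→0 s9→1 s12→2 s13→3  — peak 3.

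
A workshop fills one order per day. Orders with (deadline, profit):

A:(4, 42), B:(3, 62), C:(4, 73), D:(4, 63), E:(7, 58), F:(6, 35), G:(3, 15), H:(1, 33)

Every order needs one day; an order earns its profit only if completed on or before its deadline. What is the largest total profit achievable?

333

By profit: C(d4,73), D(d4,63), B(d3,62), E(d7,58), A(d4,42), F(d6,35), H(d1,33), G(d3,15)
C→slot 4; D→slot 3; B→slot 2; E→slot 7; A→slot 1; F→slot 6; H skipped; G skipped.
Profit = 42 + 62 + 63 + 73 + 35 + 58 = 333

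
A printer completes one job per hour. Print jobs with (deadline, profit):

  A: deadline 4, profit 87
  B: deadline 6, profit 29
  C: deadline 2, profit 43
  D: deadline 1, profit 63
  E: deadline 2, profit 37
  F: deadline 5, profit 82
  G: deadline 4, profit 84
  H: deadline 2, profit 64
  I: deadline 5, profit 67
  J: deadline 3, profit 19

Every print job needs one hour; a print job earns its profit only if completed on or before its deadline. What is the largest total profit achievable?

Take jobs in profit order; each goes to the latest open slot no later than its deadline.
Profit order: A=87 G=84 F=82 I=67 H=64 D=63 C=43 E=37 B=29 J=19
Assign: A→slot 4, G→slot 3, F→slot 5, I→slot 2, H→slot 1, D skipped, C skipped, E skipped, B→slot 6, J skipped.
Slots: [1:H] [2:I] [3:G] [4:A] [5:F] [6:B]
Profit = 64 + 67 + 84 + 87 + 82 + 29 = 413

413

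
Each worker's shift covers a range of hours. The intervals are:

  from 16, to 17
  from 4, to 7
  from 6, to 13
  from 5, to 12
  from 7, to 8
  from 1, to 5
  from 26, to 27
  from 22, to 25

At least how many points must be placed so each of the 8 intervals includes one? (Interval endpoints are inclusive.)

By right end: [1,5]  [4,7]  [7,8]  [5,12]  [6,13]  [16,17]  [22,25]  [26,27]
[1,5] uncovered → point at 5; [7,8] uncovered → point at 8; [16,17] uncovered → point at 17; [22,25] uncovered → point at 25; [26,27] uncovered → point at 27.
Points: 5, 8, 17, 25, 27 (5 total).

5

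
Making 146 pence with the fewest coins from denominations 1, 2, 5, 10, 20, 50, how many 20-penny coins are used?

2

146 − 2×50→46 − 2×20→6 − 1×5→1 − 1×1→0
Count of 20: 2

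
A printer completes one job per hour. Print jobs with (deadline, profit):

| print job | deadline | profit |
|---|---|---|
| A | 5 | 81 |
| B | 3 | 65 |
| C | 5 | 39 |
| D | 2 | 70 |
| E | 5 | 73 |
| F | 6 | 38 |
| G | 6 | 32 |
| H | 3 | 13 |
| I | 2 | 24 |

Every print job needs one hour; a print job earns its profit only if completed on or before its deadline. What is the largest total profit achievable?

366

Take jobs in profit order; each goes to the latest open slot no later than its deadline.
By profit: A(d5,81), E(d5,73), D(d2,70), B(d3,65), C(d5,39), F(d6,38), G(d6,32), I(d2,24), H(d3,13)
A→slot 5; E→slot 4; D→slot 2; B→slot 3; C→slot 1; F→slot 6; G skipped; I skipped; H skipped.
Profit = 39 + 70 + 65 + 73 + 81 + 38 = 366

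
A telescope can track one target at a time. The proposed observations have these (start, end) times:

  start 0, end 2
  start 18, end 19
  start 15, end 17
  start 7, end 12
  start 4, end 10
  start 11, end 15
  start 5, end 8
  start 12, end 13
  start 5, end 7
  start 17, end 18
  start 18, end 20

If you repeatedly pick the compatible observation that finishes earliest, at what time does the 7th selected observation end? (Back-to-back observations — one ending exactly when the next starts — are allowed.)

Order by finish time; keep every interval that doesn't clash with the previous kept one.
Sorted by end: (0,2)  (5,7)  (5,8)  (4,10)  (7,12)  (12,13)  (11,15)  (15,17)  (17,18)  (18,19)  (18,20)
take (0,2); take (5,7); skip (4,10); take (7,12); take (12,13); skip (11,15); take (15,17); take (17,18); take (18,19).
Selected: (0,2) (5,7) (7,12) (12,13) (15,17) (17,18) (18,19)

19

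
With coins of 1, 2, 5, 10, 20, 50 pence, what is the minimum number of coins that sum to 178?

7

178 = 3×50 + 1×20 + 1×5 + 1×2 + 1×1
Total coins = 3 + 1 + 1 + 1 + 1 = 7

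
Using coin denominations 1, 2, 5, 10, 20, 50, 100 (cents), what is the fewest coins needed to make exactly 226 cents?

Use the largest denomination that fits, subtract, and repeat.
226 = 2×100 + 1×20 + 1×5 + 1×1
Total coins = 2 + 1 + 1 + 1 = 5

5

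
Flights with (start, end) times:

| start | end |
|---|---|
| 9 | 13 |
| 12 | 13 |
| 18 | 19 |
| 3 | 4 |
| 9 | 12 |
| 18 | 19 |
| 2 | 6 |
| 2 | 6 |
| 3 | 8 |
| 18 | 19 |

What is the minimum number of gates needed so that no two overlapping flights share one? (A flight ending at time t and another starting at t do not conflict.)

The answer is the maximum number of intervals overlapping at any instant.
Events (time:±→running): 2:+→1 2:+→2 3:+→3 3:+→4 … peak 4.

4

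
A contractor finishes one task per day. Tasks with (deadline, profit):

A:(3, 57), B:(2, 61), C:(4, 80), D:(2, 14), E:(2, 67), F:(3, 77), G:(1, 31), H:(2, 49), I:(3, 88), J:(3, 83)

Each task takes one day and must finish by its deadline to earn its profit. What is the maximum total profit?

Sort by profit descending; place each in the latest free slot ≤ its deadline.
Profit order: I=88 J=83 C=80 F=77 E=67 B=61 A=57 H=49 G=31 D=14
Assign: I→slot 3, J→slot 2, C→slot 4, F→slot 1, E skipped, B skipped, A skipped, H skipped, G skipped, D skipped.
Slots: [1:F] [2:J] [3:I] [4:C]
Profit = 77 + 83 + 88 + 80 = 328

328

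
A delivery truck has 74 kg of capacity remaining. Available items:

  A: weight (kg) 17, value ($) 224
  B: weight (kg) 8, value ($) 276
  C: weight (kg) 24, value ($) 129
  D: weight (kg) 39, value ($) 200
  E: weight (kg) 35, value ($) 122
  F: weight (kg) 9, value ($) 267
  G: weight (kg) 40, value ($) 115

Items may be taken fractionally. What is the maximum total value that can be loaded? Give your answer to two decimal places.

978.05

Greedy by value/weight ratio, highest first.
Order: B (276/8=34.50) > F (267/9=29.67) > A (224/17=13.18) > C (129/24=5.38) > D (200/39=5.13) > E (122/35=3.49) > G (115/40=2.88)
Fill: take B (8 @ 276) → take F (9 @ 267) → take A (17 @ 224) → take C (24 @ 129) → take 16/39 of D → 82.05; 74/74 used.
Total value = 978.05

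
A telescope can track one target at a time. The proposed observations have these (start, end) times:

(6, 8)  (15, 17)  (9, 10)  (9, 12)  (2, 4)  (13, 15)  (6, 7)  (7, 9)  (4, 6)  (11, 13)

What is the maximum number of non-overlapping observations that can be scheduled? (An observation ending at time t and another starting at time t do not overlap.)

8

Sorted by end: (2,4)  (4,6)  (6,7)  (6,8)  (7,9)  (9,10)  (9,12)  (11,13)  (13,15)  (15,17)
take (2,4); take (4,6); take (6,7); take (7,9); take (9,10); take (11,13); take (13,15); take (15,17).
Selected 8 observations.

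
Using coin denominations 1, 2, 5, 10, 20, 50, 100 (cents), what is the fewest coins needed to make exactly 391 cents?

7

Use the largest denomination that fits, subtract, and repeat.
391 = 3×100 + 1×50 + 2×20 + 1×1
Total coins = 3 + 1 + 2 + 1 = 7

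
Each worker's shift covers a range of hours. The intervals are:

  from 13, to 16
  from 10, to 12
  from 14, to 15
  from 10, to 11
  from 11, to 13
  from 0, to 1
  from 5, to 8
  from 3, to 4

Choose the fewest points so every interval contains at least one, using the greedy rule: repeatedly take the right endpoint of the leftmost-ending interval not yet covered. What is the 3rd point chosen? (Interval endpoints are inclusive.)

Process intervals by earliest right end; each time one isn't hit yet, stab at its right endpoint.
Sorted: [0,1] [3,4] [5,8] [10,11] [10,12] [11,13] [14,15] [13,16]
{[0,1]} hit by 1; {[3,4]} hit by 4; {[5,8]} hit by 8; {[10,11],[10,12],[11,13]} hit by 11; {[14,15],[13,16]} hit by 15.
Points: 1, 4, 8, 11, 15 (5 total).

8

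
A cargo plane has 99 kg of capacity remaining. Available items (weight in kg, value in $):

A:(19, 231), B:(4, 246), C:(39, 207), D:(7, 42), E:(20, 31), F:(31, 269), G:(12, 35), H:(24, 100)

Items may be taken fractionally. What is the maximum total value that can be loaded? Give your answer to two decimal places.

Ratios (sorted): B 61.50, A 12.16, F 8.68, D 6.00, C 5.31, H 4.17, G 2.92, E 1.55
take B (4 @ 246); take A (19 @ 231); take F (31 @ 269); take D (7 @ 42); take 38/39 of C → 201.69. Capacity used 99/99.
Total value = 989.69

989.69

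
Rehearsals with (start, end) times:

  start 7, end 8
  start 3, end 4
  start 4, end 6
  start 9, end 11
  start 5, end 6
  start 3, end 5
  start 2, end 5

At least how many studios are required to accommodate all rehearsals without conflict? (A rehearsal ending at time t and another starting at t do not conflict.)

Events (time:±→running): 2:+→1 3:+→2 3:+→3 … peak 3.

3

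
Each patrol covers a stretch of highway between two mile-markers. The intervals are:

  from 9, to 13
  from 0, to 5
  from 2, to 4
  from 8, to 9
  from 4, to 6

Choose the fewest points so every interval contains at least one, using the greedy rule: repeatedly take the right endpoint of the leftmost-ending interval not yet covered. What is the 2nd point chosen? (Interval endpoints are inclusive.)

9

Process intervals by earliest right end; each time one isn't hit yet, stab at its right endpoint.
Sorted: [2,4] [0,5] [4,6] [8,9] [9,13]
{[2,4],[0,5],[4,6]} hit by 4; {[8,9],[9,13]} hit by 9.
Points: 4, 9 (2 total).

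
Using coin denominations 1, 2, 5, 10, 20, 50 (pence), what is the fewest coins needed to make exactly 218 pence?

218 = 4×50 + 1×10 + 1×5 + 1×2 + 1×1
Total coins = 4 + 1 + 1 + 1 + 1 = 8

8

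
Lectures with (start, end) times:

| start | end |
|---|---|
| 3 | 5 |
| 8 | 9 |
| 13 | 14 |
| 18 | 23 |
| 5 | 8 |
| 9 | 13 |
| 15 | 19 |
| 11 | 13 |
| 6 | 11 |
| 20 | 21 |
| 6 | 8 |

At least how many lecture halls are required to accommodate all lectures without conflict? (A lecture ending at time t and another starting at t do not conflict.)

Events (time:±→running): 3:+→1 5:-→0 5:+→1 6:+→2 6:+→3 … peak 3.

3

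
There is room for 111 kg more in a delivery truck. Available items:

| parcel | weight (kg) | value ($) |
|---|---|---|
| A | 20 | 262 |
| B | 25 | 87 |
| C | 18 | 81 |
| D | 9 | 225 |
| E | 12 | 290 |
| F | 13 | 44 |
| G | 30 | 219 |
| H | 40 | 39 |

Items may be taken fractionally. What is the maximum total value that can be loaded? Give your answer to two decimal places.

Sort by value per unit weight and fill in that order.
Ratios (sorted): D 25.00, E 24.17, A 13.10, G 7.30, C 4.50, B 3.48, F 3.38, H 0.97
take D (9 @ 225); take E (12 @ 290); take A (20 @ 262); take G (30 @ 219); take C (18 @ 81); take 22/25 of B → 76.56. Capacity used 111/111.
Total value = 1153.56

1153.56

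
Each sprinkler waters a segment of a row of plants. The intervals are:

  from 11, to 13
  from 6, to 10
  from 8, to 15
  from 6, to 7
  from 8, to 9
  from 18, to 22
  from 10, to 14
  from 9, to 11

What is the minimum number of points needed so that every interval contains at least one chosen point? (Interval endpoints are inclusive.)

4

Sorted: [6,7] [8,9] [6,10] [9,11] [11,13] [10,14] [8,15] [18,22]
{[6,7]} hit by 7; {[8,9],[6,10],[9,11]} hit by 9; {[11,13],[10,14],[8,15]} hit by 13; {[18,22]} hit by 22.
Points: 7, 9, 13, 22 (4 total).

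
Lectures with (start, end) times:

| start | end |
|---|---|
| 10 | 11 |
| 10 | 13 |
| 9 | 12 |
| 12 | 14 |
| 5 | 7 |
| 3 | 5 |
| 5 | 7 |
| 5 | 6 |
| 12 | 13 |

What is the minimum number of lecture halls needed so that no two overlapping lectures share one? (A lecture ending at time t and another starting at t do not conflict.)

The answer is the maximum number of intervals overlapping at any instant.
starts: [3, 5, 5, 5, 9, 10, 10, 12, 12]
ends:   [5, 6, 7, 7, 11, 12, 13, 13, 14]
s3→1 e5→0 s5→1 s5→2 s5→3  — peak 3.

3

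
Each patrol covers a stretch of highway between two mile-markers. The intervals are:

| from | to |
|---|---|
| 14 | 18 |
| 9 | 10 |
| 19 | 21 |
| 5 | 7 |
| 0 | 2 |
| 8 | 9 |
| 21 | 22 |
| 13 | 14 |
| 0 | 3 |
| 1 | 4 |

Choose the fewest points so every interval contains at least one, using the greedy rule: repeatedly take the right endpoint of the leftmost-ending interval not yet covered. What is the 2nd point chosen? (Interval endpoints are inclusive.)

Process intervals by earliest right end; each time one isn't hit yet, stab at its right endpoint.
By right end: [0,2]  [0,3]  [1,4]  [5,7]  [8,9]  [9,10]  [13,14]  [14,18]  [19,21]  [21,22]
[0,2] uncovered → point at 2; [5,7] uncovered → point at 7; [8,9] uncovered → point at 9; [13,14] uncovered → point at 14; [19,21] uncovered → point at 21.
Points: 2, 7, 9, 14, 21 (5 total).

7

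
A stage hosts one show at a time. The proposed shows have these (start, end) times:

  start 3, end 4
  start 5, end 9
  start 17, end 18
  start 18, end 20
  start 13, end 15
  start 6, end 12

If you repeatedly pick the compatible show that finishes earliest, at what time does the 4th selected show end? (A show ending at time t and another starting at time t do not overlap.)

Sort by end time and greedily take each interval whose start is ≥ the last chosen end.
By end time: (3,4), (5,9), (6,12), (13,15), (17,18), (18,20).
Pick (3,4); next start ≥ 4 → (5,9); next start ≥ 9 → (13,15); next start ≥ 15 → (17,18); next start ≥ 18 → (18,20).
Selected: (3,4) (5,9) (13,15) (17,18) (18,20)

18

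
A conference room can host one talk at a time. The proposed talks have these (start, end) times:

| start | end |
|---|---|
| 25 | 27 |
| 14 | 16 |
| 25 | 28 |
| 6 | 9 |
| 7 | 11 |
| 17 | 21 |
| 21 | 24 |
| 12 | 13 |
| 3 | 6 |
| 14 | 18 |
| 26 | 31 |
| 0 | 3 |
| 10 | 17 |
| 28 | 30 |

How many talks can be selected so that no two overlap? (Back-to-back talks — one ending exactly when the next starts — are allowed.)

9

By end time: (0,3), (3,6), (6,9), (7,11), (12,13), (14,16), (10,17), (14,18), (17,21), (21,24), (25,27), (25,28), (28,30), (26,31).
Pick (0,3); next start ≥ 3 → (3,6); next start ≥ 6 → (6,9); next start ≥ 9 → (12,13); next start ≥ 13 → (14,16); next start ≥ 16 → (17,21); next start ≥ 21 → (21,24); next start ≥ 24 → (25,27); next start ≥ 27 → (28,30).
Selected 9 talks.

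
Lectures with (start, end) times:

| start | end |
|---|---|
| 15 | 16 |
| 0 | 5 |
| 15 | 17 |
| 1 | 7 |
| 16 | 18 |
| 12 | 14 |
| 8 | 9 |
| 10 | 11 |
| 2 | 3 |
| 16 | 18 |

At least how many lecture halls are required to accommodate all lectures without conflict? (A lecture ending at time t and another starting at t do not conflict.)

3

Events (time:±→running): 0:+→1 1:+→2 2:+→3 … peak 3.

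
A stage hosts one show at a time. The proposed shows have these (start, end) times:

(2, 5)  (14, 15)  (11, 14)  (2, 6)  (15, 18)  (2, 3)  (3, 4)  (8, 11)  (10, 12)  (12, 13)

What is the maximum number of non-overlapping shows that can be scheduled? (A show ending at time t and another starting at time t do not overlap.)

Order by finish time; keep every interval that doesn't clash with the previous kept one.
Sorted by end: (2,3)  (3,4)  (2,5)  (2,6)  (8,11)  (10,12)  (12,13)  (11,14)  (14,15)  (15,18)
take (2,3); take (3,4); take (8,11); take (12,13); take (14,15); take (15,18).
Selected 6 shows.

6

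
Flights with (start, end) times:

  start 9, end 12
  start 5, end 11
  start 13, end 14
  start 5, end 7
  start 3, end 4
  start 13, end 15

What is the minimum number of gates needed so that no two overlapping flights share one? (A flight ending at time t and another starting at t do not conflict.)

starts: [3, 5, 5, 9, 13, 13]
ends:   [4, 7, 11, 12, 14, 15]
s3→1 e4→0 s5→1 s5→2  — peak 2.

2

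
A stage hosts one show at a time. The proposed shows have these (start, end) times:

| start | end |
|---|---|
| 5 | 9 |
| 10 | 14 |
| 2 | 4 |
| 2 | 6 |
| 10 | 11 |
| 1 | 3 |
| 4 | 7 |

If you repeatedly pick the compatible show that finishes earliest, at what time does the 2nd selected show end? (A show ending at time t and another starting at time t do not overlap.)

Greedy by earliest finish: after sorting by end time, pick each interval compatible with the last pick.
By end time: (1,3), (2,4), (2,6), (4,7), (5,9), (10,11), (10,14).
Pick (1,3); next start ≥ 3 → (4,7); next start ≥ 7 → (10,11).
Selected: (1,3) (4,7) (10,11)

7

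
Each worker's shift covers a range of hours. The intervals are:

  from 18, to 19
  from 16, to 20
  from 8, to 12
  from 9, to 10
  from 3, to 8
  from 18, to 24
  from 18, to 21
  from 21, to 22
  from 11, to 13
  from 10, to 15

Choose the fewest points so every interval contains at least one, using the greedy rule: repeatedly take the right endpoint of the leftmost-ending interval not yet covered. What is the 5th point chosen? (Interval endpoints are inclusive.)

Sorted: [3,8] [9,10] [8,12] [11,13] [10,15] [18,19] [16,20] [18,21] [21,22] [18,24]
{[3,8]} hit by 8; {[9,10],[8,12]} hit by 10; {[11,13],[10,15]} hit by 13; {[18,19],[16,20],[18,21]} hit by 19; {[21,22],[18,24]} hit by 22.
Points: 8, 10, 13, 19, 22 (5 total).

22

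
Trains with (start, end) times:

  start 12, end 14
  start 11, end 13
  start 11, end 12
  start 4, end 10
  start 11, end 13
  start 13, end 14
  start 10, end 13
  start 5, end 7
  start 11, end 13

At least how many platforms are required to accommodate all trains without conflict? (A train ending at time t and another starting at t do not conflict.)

5

Count concurrent intervals with a sweep; the peak is the room count.
Events (time:±→running): 4:+→1 5:+→2 7:-→1 10:-→0 10:+→1 11:+→2 11:+→3 11:+→4 11:+→5 … peak 5.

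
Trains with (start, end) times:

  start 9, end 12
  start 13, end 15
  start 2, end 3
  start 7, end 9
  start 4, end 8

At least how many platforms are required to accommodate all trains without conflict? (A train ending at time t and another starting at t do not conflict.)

2

The answer is the maximum number of intervals overlapping at any instant.
Events (time:±→running): 2:+→1 3:-→0 4:+→1 7:+→2 … peak 2.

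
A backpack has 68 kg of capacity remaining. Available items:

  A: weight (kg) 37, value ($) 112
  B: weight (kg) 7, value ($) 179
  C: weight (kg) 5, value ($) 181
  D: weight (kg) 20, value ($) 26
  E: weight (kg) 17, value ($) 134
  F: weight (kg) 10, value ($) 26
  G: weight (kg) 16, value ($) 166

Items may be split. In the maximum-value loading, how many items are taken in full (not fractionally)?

Sort by value per unit weight and fill in that order.
Ratios (sorted): C 36.20, B 25.57, G 10.38, E 7.88, A 3.03, F 2.60, D 1.30
take C (5 @ 181); take B (7 @ 179); take G (16 @ 166); take E (17 @ 134); take 23/37 of A → 69.62. Capacity used 68/68.
4 item(s) taken whole; one partial (take 23/37 of A).

4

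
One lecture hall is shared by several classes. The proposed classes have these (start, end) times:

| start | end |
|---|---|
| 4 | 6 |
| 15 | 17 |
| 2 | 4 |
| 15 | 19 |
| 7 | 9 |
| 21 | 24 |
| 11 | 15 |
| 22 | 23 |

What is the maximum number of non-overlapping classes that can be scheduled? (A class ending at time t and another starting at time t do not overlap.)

Sort by end time and greedily take each interval whose start is ≥ the last chosen end.
By end time: (2,4), (4,6), (7,9), (11,15), (15,17), (15,19), (22,23), (21,24).
Pick (2,4); next start ≥ 4 → (4,6); next start ≥ 6 → (7,9); next start ≥ 9 → (11,15); next start ≥ 15 → (15,17); next start ≥ 17 → (22,23).
Selected 6 classes.

6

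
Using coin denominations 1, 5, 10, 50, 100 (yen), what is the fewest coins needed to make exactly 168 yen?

168 = 1×100 + 1×50 + 1×10 + 1×5 + 3×1
Total coins = 1 + 1 + 1 + 1 + 3 = 7

7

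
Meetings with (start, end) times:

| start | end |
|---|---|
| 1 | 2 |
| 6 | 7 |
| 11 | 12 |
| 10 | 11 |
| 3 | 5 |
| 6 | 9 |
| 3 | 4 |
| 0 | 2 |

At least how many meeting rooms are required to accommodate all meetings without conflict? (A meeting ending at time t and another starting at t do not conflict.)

Events (time:±→running): 0:+→1 1:+→2 … peak 2.

2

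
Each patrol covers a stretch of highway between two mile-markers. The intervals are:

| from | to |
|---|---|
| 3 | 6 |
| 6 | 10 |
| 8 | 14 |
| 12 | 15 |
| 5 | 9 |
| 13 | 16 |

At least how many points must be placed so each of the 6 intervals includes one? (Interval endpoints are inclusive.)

2

By right end: [3,6]  [5,9]  [6,10]  [8,14]  [12,15]  [13,16]
[3,6] uncovered → point at 6; [8,14] uncovered → point at 14.
Points: 6, 14 (2 total).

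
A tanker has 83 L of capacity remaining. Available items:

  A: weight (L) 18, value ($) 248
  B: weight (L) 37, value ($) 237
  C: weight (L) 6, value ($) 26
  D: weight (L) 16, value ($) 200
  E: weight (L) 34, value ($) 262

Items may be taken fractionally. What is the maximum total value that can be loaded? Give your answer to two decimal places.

Greedy by value/weight ratio, highest first.
Ratios (sorted): A 13.78, D 12.50, E 7.71, B 6.41, C 4.33
take A (18 @ 248); take D (16 @ 200); take E (34 @ 262); take 15/37 of B → 96.08. Capacity used 83/83.
Total value = 806.08

806.08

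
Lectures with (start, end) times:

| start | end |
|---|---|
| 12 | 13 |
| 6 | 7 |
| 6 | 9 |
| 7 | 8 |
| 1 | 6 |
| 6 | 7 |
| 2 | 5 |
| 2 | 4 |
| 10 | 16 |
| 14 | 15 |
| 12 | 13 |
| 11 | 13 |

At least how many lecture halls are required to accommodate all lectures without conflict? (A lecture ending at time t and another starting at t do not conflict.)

4

Count concurrent intervals with a sweep; the peak is the room count.
Events (time:±→running): 1:+→1 2:+→2 2:+→3 4:-→2 5:-→1 6:-→0 6:+→1 6:+→2 6:+→3 7:-→2 7:-→1 7:+→2 8:-→1 9:-→0 10:+→1 11:+→2 12:+→3 12:+→4 … peak 4.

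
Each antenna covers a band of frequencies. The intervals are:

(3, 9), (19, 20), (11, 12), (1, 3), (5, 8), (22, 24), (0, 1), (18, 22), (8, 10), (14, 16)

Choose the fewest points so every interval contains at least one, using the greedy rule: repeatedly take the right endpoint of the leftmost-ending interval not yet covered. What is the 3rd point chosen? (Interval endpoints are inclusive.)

Process intervals by earliest right end; each time one isn't hit yet, stab at its right endpoint.
Sorted: [0,1] [1,3] [5,8] [3,9] [8,10] [11,12] [14,16] [19,20] [18,22] [22,24]
{[0,1],[1,3]} hit by 1; {[5,8],[3,9],[8,10]} hit by 8; {[11,12]} hit by 12; {[14,16]} hit by 16; {[19,20],[18,22]} hit by 20; {[22,24]} hit by 24.
Points: 1, 8, 12, 16, 20, 24 (6 total).

12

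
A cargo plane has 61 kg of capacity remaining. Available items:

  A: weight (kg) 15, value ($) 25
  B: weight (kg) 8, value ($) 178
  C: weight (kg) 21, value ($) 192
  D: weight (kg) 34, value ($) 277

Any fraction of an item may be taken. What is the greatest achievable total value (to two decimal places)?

Ratios (sorted): B 22.25, C 9.14, D 8.15, A 1.67
take B (8 @ 178); take C (21 @ 192); take 32/34 of D → 260.71. Capacity used 61/61.
Total value = 630.71

630.71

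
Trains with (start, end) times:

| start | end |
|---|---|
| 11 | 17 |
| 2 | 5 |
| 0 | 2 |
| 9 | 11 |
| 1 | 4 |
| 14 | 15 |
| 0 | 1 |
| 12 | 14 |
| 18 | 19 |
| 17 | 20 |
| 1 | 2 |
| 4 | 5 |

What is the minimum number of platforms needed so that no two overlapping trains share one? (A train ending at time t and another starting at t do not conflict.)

Count concurrent intervals with a sweep; the peak is the room count.
Events (time:±→running): 0:+→1 0:+→2 1:-→1 1:+→2 1:+→3 … peak 3.

3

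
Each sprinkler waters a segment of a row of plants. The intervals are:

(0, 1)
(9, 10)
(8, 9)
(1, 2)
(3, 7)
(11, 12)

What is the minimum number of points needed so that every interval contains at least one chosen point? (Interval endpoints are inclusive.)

Sort by right endpoint; whenever an interval is uncovered, place a point at its right end.
By right end: [0,1]  [1,2]  [3,7]  [8,9]  [9,10]  [11,12]
[0,1] uncovered → point at 1; [3,7] uncovered → point at 7; [8,9] uncovered → point at 9; [11,12] uncovered → point at 12.
Points: 1, 7, 9, 12 (4 total).

4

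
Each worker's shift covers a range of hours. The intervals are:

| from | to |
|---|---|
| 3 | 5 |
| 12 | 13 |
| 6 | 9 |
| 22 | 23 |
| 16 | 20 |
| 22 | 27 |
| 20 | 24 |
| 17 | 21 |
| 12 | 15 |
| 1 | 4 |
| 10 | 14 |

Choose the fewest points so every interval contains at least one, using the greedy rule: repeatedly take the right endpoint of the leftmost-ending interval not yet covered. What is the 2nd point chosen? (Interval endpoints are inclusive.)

Sort by right endpoint; whenever an interval is uncovered, place a point at its right end.
Sorted: [1,4] [3,5] [6,9] [12,13] [10,14] [12,15] [16,20] [17,21] [22,23] [20,24] [22,27]
{[1,4],[3,5]} hit by 4; {[6,9]} hit by 9; {[12,13],[10,14],[12,15]} hit by 13; {[16,20],[17,21]} hit by 20; {[22,23],[20,24],[22,27]} hit by 23.
Points: 4, 9, 13, 20, 23 (5 total).

9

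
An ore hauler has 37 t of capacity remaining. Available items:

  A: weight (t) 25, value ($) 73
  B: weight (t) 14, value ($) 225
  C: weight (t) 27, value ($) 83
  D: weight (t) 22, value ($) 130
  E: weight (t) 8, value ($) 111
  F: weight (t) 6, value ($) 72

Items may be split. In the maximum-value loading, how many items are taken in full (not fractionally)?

Greedy by value/weight ratio, highest first.
Order: B (225/14=16.07) > E (111/8=13.88) > F (72/6=12.00) > D (130/22=5.91) > C (83/27=3.07) > A (73/25=2.92)
Fill: take B (14 @ 225) → take E (8 @ 111) → take F (6 @ 72) → take 9/22 of D → 53.18; 37/37 used.
3 item(s) taken whole; one partial (take 9/22 of D).

3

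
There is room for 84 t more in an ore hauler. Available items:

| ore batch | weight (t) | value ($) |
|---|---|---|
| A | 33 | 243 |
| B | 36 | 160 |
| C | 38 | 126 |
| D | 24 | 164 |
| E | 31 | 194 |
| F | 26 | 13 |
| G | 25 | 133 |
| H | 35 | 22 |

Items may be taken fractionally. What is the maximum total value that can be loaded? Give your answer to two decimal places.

575.97

Greedy by value/weight ratio, highest first.
Ratios (sorted): A 7.36, D 6.83, E 6.26, G 5.32, B 4.44, C 3.32, H 0.63, F 0.50
take A (33 @ 243); take D (24 @ 164); take 27/31 of E → 168.97. Capacity used 84/84.
Total value = 575.97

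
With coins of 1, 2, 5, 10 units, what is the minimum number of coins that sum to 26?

4

Greedy: take as many of the largest coin as possible, then repeat with the remainder.
26 = 2×10 + 1×5 + 1×1
Total coins = 2 + 1 + 1 = 4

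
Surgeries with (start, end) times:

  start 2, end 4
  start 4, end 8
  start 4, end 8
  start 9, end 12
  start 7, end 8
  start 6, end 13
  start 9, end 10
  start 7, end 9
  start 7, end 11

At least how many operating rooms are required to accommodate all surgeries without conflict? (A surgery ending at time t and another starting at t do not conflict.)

The answer is the maximum number of intervals overlapping at any instant.
starts: [2, 4, 4, 6, 7, 7, 7, 9, 9]
ends:   [4, 8, 8, 8, 9, 10, 11, 12, 13]
s2→1 e4→0 s4→1 s4→2 s6→3 s7→4 s7→5 s7→6  — peak 6.

6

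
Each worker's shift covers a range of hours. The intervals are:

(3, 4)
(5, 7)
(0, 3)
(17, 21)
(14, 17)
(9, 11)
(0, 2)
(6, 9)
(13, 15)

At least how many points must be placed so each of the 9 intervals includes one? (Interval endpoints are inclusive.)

6

Sort by right endpoint; whenever an interval is uncovered, place a point at its right end.
Sorted: [0,2] [0,3] [3,4] [5,7] [6,9] [9,11] [13,15] [14,17] [17,21]
{[0,2],[0,3]} hit by 2; {[3,4]} hit by 4; {[5,7],[6,9]} hit by 7; {[9,11]} hit by 11; {[13,15],[14,17]} hit by 15; {[17,21]} hit by 21.
Points: 2, 4, 7, 11, 15, 21 (6 total).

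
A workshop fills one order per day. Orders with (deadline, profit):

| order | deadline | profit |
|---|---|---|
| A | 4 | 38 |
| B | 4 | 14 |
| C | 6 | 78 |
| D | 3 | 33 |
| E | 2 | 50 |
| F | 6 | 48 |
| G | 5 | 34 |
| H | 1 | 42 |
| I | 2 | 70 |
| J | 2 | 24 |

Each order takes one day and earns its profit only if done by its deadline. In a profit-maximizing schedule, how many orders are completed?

6

Sort by profit descending; place each in the latest free slot ≤ its deadline.
By profit: C(d6,78), I(d2,70), E(d2,50), F(d6,48), H(d1,42), A(d4,38), G(d5,34), D(d3,33), J(d2,24), B(d4,14)
C→slot 6; I→slot 2; E→slot 1; F→slot 5; H skipped; A→slot 4; G→slot 3; D skipped; J skipped; B skipped.
6 of 10 scheduled.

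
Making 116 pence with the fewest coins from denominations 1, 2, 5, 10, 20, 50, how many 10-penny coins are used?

116 − 2×50→16 − 1×10→6 − 1×5→1 − 1×1→0
Count of 10: 1

1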